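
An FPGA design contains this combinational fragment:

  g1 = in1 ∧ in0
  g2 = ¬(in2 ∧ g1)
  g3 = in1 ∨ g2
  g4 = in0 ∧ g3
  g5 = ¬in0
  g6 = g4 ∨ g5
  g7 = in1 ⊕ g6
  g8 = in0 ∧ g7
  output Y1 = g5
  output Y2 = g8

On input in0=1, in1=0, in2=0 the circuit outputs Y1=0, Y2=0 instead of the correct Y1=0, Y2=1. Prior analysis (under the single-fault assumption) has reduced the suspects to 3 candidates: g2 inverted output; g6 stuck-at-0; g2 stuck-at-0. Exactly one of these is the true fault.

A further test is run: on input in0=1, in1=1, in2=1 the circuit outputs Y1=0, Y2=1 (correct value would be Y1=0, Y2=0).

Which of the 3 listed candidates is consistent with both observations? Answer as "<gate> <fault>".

Evaluate each candidate on input in0=1, in1=1, in2=1:
  g2 inverted output: g1=1, g2=1 [inverted output], g3=1, g4=1, g5=0, g6=1, g7=0, g8=0 → Y1=0, Y2=0 — eliminated
  g6 stuck-at-0: g1=1, g2=0, g3=1, g4=1, g5=0, g6=0 [stuck-at-0], g7=1, g8=1 → Y1=0, Y2=1 — matches
  g2 stuck-at-0: g1=1, g2=0 [stuck-at-0], g3=1, g4=1, g5=0, g6=1, g7=0, g8=0 → Y1=0, Y2=0 — eliminated
Only g6 stuck-at-0 reproduces the observed Y1=0, Y2=1.

g6 stuck-at-0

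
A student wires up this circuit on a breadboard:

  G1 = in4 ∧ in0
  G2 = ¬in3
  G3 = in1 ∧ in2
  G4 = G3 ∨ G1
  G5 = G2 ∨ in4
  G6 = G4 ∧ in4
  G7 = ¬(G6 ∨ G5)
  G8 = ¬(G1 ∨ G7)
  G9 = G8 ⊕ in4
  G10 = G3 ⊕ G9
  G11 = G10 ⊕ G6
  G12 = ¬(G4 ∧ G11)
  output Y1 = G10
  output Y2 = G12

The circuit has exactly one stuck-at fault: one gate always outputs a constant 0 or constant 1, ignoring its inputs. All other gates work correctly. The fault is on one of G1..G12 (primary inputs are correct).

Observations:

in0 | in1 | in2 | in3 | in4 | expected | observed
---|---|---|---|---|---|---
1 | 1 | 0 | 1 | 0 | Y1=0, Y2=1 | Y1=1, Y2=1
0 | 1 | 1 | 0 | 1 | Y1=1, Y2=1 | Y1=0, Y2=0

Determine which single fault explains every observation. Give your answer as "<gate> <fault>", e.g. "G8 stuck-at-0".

G9 stuck-at-1

Fault-free values for test 1 (in0=1, in1=1, in2=0, in3=1, in4=0): G1=0, G2=0, G3=0, G4=0, G5=0, G6=0, G7=1, G8=0, G9=0, G10=0, G11=0, G12=1, giving Y1=0, Y2=1. Observed Y1=1, Y2=1.
Test 1: faults giving observed Y1=1, Y2=1 are {G2 stuck-at-1, G5 stuck-at-1, G6 stuck-at-1, G7 stuck-at-0, G8 stuck-at-1, G9 stuck-at-1, G10 stuck-at-1}.
Test 2 (in0=0, in1=1, in2=1, in3=0, in4=1): fault-free G1=0, G2=1, G3=1, G4=1, G5=1, G6=1, G7=0, G8=1, G9=0, G10=1, G11=0, G12=1 → Y1=1, Y2=1; observed Y1=0, Y2=0. Eliminates G2 stuck-at-1, G5 stuck-at-1, G6 stuck-at-1, G7 stuck-at-0, G8 stuck-at-1, G10 stuck-at-1.
Only G9 stuck-at-1 is consistent with every test.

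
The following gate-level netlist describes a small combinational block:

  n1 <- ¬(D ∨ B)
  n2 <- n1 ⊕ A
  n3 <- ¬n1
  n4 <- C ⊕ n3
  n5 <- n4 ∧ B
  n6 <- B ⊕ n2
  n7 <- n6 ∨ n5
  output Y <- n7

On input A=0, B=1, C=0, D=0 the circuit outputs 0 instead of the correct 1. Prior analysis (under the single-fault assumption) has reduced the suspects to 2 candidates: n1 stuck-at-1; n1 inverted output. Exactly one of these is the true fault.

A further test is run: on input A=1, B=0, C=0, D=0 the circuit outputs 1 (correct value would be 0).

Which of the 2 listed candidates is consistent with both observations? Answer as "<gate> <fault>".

n1 inverted output

Evaluate each candidate on input A=1, B=0, C=0, D=0:
  n1 stuck-at-1: n1=1 [stuck-at-1], n2=0, n3=0, n4=0, n5=0, n6=0, n7=0 → 0 — eliminated
  n1 inverted output: n1=0 [inverted output], n2=1, n3=1, n4=1, n5=0, n6=1, n7=1 → 1 — matches
Only n1 inverted output reproduces the observed 1.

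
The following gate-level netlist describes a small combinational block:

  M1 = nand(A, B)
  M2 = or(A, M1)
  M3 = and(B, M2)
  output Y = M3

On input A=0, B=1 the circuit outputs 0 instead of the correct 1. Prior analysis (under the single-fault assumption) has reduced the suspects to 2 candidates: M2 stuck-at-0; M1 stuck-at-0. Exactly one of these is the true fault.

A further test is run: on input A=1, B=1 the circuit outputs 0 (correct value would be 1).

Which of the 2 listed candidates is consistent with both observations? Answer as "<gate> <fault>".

M2 stuck-at-0

Evaluate each candidate on input A=1, B=1:
  M2 stuck-at-0: M1=0, M2=0 [stuck-at-0], M3=0 → 0 — matches
  M1 stuck-at-0: M1=0 [stuck-at-0], M2=1, M3=1 → 1 — eliminated
Only M2 stuck-at-0 reproduces the observed 0.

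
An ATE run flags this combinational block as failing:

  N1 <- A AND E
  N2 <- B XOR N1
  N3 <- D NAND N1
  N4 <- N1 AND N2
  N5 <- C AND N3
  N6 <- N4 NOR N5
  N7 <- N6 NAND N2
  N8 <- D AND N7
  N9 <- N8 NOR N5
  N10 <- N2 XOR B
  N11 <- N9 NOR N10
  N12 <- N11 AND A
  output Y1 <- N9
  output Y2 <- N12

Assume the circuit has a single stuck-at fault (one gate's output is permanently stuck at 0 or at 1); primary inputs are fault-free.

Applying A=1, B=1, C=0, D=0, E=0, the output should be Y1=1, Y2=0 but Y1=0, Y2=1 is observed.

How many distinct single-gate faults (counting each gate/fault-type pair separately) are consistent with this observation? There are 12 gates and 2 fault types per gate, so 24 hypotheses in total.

Fault-free: N1=0, N2=1, N3=1, N4=0, N5=0, N6=1, N7=0, N8=0, N9=1, N10=0, N11=0, N12=0 → Y1=1, Y2=0. Observed Y1=0, Y2=1.
  N1: none of the 2 fault types match ✗
  N2: none of the 2 fault types match ✗
  N3: none of the 2 fault types match ✗
  N4: none of the 2 fault types match ✗
  N5: stuck-at-1 ✓; others ✗
  N6: none of the 2 fault types match ✗
  N7: none of the 2 fault types match ✗
  N8: stuck-at-1 ✓; others ✗
  N9: stuck-at-0 ✓; others ✗
  N10: none of the 2 fault types match ✗
  N11: none of the 2 fault types match ✗
  N12: none of the 2 fault types match ✗
Consistent faults: {N5 stuck-at-1, N8 stuck-at-1, N9 stuck-at-0} — 3 in all.

3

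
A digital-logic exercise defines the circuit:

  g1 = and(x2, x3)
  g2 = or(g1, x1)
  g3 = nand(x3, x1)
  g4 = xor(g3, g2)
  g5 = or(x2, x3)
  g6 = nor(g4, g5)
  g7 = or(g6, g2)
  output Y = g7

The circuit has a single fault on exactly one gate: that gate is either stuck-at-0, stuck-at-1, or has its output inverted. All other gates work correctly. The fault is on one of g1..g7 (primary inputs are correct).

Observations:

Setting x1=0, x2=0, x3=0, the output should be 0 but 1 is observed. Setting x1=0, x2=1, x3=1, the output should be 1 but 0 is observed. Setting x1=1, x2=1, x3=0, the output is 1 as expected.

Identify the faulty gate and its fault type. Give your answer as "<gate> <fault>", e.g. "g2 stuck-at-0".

g1 inverted output

Fault-free values for test 1 (x1=0, x2=0, x3=0): g1=0, g2=0, g3=1, g4=1, g5=0, g6=0, g7=0, giving Y=0. Observed 1.
Test 1: faults giving observed 1 are {g1 stuck-at-1, g1 inverted output, g2 stuck-at-1, g2 inverted output, g3 stuck-at-0, g3 inverted output, g4 stuck-at-0, g4 inverted output, g6 stuck-at-1, g6 inverted output, g7 stuck-at-1, g7 inverted output}.
Test 2 (x1=0, x2=1, x3=1): fault-free g1=1, g2=1, g3=1, g4=0, g5=1, g6=0, g7=1 → 1; observed 0. Eliminates g1 stuck-at-1, g2 stuck-at-1, g3 stuck-at-0, g3 inverted output, g4 stuck-at-0, g4 inverted output, g6 stuck-at-1, g6 inverted output, g7 stuck-at-1.
Test 3 (x1=1, x2=1, x3=0): fault-free g1=0, g2=1, g3=1, g4=0, g5=1, g6=0, g7=1 → 1; observed 1. Eliminates g2 inverted output, g7 inverted output.
Only g1 inverted output is consistent with every test.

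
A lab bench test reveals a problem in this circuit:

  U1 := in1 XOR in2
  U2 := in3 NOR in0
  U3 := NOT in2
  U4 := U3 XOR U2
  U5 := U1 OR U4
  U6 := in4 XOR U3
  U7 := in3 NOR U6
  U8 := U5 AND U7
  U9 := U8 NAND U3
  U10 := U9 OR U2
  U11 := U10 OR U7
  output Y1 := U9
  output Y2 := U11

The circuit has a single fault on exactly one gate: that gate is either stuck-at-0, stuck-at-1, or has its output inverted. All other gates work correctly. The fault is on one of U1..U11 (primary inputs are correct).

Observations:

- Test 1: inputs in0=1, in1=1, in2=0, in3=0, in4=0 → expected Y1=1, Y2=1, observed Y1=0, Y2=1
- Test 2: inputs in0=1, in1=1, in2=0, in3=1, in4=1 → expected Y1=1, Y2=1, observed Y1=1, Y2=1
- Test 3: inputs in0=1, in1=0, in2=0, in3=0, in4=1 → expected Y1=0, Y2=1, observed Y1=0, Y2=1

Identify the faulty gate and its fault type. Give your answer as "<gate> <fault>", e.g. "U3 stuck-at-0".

Fault-free values for test 1 (in0=1, in1=1, in2=0, in3=0, in4=0): U1=1, U2=0, U3=1, U4=1, U5=1, U6=1, U7=0, U8=0, U9=1, U10=1, U11=1, giving Y1=1, Y2=1. Observed Y1=0, Y2=1.
Test 1: faults giving observed Y1=0, Y2=1 are {U6 stuck-at-0, U6 inverted output, U7 stuck-at-1, U7 inverted output}.
Test 2 (in0=1, in1=1, in2=0, in3=1, in4=1): fault-free U1=1, U2=0, U3=1, U4=1, U5=1, U6=0, U7=0, U8=0, U9=1, U10=1, U11=1 → Y1=1, Y2=1; observed Y1=1, Y2=1. Eliminates U7 stuck-at-1, U7 inverted output.
Test 3 (in0=1, in1=0, in2=0, in3=0, in4=1): fault-free U1=0, U2=0, U3=1, U4=1, U5=1, U6=0, U7=1, U8=1, U9=0, U10=0, U11=1 → Y1=0, Y2=1; observed Y1=0, Y2=1. Eliminates U6 inverted output.
Only U6 stuck-at-0 is consistent with every test.

U6 stuck-at-0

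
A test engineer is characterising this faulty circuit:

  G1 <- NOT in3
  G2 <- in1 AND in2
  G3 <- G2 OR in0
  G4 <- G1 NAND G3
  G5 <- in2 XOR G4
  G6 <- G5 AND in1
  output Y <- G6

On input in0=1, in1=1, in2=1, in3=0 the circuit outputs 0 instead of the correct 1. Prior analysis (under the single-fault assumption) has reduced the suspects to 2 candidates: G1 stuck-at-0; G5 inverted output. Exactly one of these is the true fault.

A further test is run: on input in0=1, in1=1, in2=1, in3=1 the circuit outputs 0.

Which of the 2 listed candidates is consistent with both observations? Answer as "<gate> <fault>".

Evaluate each candidate on input in0=1, in1=1, in2=1, in3=1:
  G1 stuck-at-0: G1=0 [stuck-at-0], G2=1, G3=1, G4=1, G5=0, G6=0 → 0 — matches
  G5 inverted output: G1=0, G2=1, G3=1, G4=1, G5=1 [inverted output], G6=1 → 1 — eliminated
Only G1 stuck-at-0 reproduces the observed 0.

G1 stuck-at-0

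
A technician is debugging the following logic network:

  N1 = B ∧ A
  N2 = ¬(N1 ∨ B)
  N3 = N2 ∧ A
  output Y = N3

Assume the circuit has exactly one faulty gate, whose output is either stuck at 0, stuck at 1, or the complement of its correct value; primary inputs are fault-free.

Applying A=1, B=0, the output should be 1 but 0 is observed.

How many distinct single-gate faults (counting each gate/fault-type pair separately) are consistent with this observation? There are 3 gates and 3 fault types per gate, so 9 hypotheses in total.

Fault-free: N1=0, N2=1, N3=1 → 1. Observed 0.
  N1 stuck-at-0: output 1 ✗
  N1 stuck-at-1: output 0 ✓
  N1 inverted output: output 0 ✓
  N2 stuck-at-0: output 0 ✓
  N2 stuck-at-1: output 1 ✗
  N2 inverted output: output 0 ✓
  N3 stuck-at-0: output 0 ✓
  N3 stuck-at-1: output 1 ✗
  N3 inverted output: output 0 ✓
Consistent faults: {N1 stuck-at-1, N1 inverted output, N2 stuck-at-0, N2 inverted output, N3 stuck-at-0, N3 inverted output} — 6 in all.

6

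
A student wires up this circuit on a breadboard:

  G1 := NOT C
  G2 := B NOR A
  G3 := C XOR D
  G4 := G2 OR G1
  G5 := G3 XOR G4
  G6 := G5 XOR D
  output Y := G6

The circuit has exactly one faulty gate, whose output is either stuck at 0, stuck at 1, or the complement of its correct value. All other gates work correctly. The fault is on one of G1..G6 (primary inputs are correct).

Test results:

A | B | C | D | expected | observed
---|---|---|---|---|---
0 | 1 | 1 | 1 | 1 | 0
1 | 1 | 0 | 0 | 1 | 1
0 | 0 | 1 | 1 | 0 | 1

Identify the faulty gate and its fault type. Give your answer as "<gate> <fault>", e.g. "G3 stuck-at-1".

Fault-free values for test 1 (A=0, B=1, C=1, D=1): G1=0, G2=0, G3=0, G4=0, G5=0, G6=1, giving Y=1. Observed 0.
Test 1: faults giving observed 0 are {G1 stuck-at-1, G1 inverted output, G2 stuck-at-1, G2 inverted output, G3 stuck-at-1, G3 inverted output, G4 stuck-at-1, G4 inverted output, G5 stuck-at-1, G5 inverted output, G6 stuck-at-0, G6 inverted output}.
Test 2 (A=1, B=1, C=0, D=0): fault-free G1=1, G2=0, G3=0, G4=1, G5=1, G6=1 → 1; observed 1. Eliminates G1 inverted output, G3 stuck-at-1, G3 inverted output, G4 inverted output, G5 inverted output, G6 stuck-at-0, G6 inverted output.
Test 3 (A=0, B=0, C=1, D=1): fault-free G1=0, G2=1, G3=0, G4=1, G5=1, G6=0 → 0; observed 1. Eliminates G1 stuck-at-1, G2 stuck-at-1, G4 stuck-at-1, G5 stuck-at-1.
Only G2 inverted output is consistent with every test.

G2 inverted output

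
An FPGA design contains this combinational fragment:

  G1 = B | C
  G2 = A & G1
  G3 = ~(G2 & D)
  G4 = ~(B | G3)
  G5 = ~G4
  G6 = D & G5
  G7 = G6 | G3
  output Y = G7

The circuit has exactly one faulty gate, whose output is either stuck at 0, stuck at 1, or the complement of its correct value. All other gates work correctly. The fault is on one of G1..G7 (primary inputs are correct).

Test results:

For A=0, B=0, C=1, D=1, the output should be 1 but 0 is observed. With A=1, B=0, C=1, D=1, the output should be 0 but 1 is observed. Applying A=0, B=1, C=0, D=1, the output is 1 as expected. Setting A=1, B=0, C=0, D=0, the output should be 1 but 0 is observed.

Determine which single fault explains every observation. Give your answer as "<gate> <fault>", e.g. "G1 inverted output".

G3 inverted output

Fault-free values for test 1 (A=0, B=0, C=1, D=1): G1=1, G2=0, G3=1, G4=0, G5=1, G6=1, G7=1, giving Y=1. Observed 0.
Test 1: faults giving observed 0 are {G2 stuck-at-1, G2 inverted output, G3 stuck-at-0, G3 inverted output, G7 stuck-at-0, G7 inverted output}.
Test 2 (A=1, B=0, C=1, D=1): fault-free G1=1, G2=1, G3=0, G4=1, G5=0, G6=0, G7=0 → 0; observed 1. Eliminates G2 stuck-at-1, G3 stuck-at-0, G7 stuck-at-0.
Test 3 (A=0, B=1, C=0, D=1): fault-free G1=1, G2=0, G3=1, G4=0, G5=1, G6=1, G7=1 → 1; observed 1. Eliminates G7 inverted output.
Test 4 (A=1, B=0, C=0, D=0): fault-free G1=0, G2=0, G3=1, G4=0, G5=1, G6=0, G7=1 → 1; observed 0. Eliminates G2 inverted output.
Only G3 inverted output is consistent with every test.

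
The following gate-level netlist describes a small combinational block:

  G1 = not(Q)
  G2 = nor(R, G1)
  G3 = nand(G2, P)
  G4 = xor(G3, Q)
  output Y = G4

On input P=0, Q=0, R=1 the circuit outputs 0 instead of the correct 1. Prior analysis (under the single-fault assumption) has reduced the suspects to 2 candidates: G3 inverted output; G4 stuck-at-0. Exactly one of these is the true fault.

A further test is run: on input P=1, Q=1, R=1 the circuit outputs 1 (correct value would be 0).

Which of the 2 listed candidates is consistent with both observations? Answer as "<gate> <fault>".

Evaluate each candidate on input P=1, Q=1, R=1:
  G3 inverted output: G1=0, G2=0, G3=0 [inverted output], G4=1 → 1 — matches
  G4 stuck-at-0: G1=0, G2=0, G3=1, G4=0 [stuck-at-0] → 0 — eliminated
Only G3 inverted output reproduces the observed 1.

G3 inverted output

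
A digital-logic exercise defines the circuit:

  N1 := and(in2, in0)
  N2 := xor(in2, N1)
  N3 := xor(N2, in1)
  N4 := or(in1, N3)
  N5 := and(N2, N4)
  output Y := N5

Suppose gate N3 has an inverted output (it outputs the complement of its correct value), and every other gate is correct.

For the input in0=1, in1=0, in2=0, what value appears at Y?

Propagate with N3 forced: N1=0, N2=0, N3=1 [inverted output], N4=1, N5=0.
So Y = 0. (Same as the fault-free value — the fault is masked on this input.)

0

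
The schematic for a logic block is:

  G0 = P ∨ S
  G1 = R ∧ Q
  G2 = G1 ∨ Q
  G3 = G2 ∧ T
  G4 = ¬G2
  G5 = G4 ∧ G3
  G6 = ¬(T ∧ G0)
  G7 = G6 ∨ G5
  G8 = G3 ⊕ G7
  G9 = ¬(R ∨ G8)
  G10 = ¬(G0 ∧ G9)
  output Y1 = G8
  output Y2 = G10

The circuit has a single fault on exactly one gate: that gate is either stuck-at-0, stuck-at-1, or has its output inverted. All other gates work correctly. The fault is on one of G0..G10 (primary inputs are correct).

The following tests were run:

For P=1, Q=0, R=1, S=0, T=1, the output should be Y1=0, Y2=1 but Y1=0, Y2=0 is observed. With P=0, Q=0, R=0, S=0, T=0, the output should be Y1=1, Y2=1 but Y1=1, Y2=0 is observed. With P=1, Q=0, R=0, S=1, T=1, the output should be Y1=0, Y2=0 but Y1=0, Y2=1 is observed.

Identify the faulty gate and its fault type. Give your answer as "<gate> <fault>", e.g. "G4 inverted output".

G10 inverted output

Fault-free values for test 1 (P=1, Q=0, R=1, S=0, T=1): G0=1, G1=0, G2=0, G3=0, G4=1, G5=0, G6=0, G7=0, G8=0, G9=0, G10=1, giving Y1=0, Y2=1. Observed Y1=0, Y2=0.
Test 1: faults giving observed Y1=0, Y2=0 are {G9 stuck-at-1, G9 inverted output, G10 stuck-at-0, G10 inverted output}.
Test 2 (P=0, Q=0, R=0, S=0, T=0): fault-free G0=0, G1=0, G2=0, G3=0, G4=1, G5=0, G6=1, G7=1, G8=1, G9=0, G10=1 → Y1=1, Y2=1; observed Y1=1, Y2=0. Eliminates G9 stuck-at-1, G9 inverted output.
Test 3 (P=1, Q=0, R=0, S=1, T=1): fault-free G0=1, G1=0, G2=0, G3=0, G4=1, G5=0, G6=0, G7=0, G8=0, G9=1, G10=0 → Y1=0, Y2=0; observed Y1=0, Y2=1. Eliminates G10 stuck-at-0.
Only G10 inverted output is consistent with every test.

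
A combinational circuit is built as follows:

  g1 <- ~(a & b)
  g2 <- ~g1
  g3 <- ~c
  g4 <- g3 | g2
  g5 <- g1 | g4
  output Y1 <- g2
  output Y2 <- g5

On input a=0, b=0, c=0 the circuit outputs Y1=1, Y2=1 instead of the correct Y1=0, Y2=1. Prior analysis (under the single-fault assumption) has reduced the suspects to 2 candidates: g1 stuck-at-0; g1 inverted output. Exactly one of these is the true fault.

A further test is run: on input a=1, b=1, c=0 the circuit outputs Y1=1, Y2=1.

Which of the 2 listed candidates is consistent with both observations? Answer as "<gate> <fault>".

Evaluate each candidate on input a=1, b=1, c=0:
  g1 stuck-at-0: g1=0 [stuck-at-0], g2=1, g3=1, g4=1, g5=1 → Y1=1, Y2=1 — matches
  g1 inverted output: g1=1 [inverted output], g2=0, g3=1, g4=1, g5=1 → Y1=0, Y2=1 — eliminated
Only g1 stuck-at-0 reproduces the observed Y1=1, Y2=1.

g1 stuck-at-0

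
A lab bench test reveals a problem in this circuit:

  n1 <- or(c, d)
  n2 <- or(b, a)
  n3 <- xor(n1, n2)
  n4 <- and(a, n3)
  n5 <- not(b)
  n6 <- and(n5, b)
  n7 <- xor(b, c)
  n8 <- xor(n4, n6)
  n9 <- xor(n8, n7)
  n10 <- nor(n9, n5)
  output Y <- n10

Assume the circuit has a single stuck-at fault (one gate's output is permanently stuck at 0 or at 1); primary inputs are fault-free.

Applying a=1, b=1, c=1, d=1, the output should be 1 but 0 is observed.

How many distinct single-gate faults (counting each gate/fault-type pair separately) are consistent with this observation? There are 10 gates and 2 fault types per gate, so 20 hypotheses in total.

10

Fault-free: n1=1, n2=1, n3=0, n4=0, n5=0, n6=0, n7=0, n8=0, n9=0, n10=1 → 1. Observed 0.
  n1: stuck-at-0 ✓; others ✗
  n2: stuck-at-0 ✓; others ✗
  n3: stuck-at-1 ✓; others ✗
  n4: stuck-at-1 ✓; others ✗
  n5: stuck-at-1 ✓; others ✗
  n6: stuck-at-1 ✓; others ✗
  n7: stuck-at-1 ✓; others ✗
  n8: stuck-at-1 ✓; others ✗
  n9: stuck-at-1 ✓; others ✗
  n10: stuck-at-0 ✓; others ✗
Consistent faults: {n1 stuck-at-0, n2 stuck-at-0, n3 stuck-at-1, n4 stuck-at-1, n5 stuck-at-1, n6 stuck-at-1, n7 stuck-at-1, n8 stuck-at-1, n9 stuck-at-1, n10 stuck-at-0} — 10 in all.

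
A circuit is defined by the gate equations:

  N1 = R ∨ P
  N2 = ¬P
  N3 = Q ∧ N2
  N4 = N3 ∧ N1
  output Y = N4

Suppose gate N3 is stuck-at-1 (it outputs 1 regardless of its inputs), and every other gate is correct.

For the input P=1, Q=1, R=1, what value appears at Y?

Propagate with N3 forced: N1=1, N2=0, N3=1 [stuck-at-1], N4=1.
So Y = 1. (Without the fault it would be 0.)

1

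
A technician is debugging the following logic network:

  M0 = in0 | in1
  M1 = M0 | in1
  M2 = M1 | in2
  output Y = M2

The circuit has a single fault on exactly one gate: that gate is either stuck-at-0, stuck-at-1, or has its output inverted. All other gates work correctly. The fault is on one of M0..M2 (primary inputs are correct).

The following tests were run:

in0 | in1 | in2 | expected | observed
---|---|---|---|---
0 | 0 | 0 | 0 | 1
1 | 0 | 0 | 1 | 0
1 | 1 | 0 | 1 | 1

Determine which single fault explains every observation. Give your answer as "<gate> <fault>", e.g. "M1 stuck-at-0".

M0 inverted output

Fault-free values for test 1 (in0=0, in1=0, in2=0): M0=0, M1=0, M2=0, giving Y=0. Observed 1.
Test 1: faults giving observed 1 are {M0 stuck-at-1, M0 inverted output, M1 stuck-at-1, M1 inverted output, M2 stuck-at-1, M2 inverted output}.
Test 2 (in0=1, in1=0, in2=0): fault-free M0=1, M1=1, M2=1 → 1; observed 0. Eliminates M0 stuck-at-1, M1 stuck-at-1, M2 stuck-at-1.
Test 3 (in0=1, in1=1, in2=0): fault-free M0=1, M1=1, M2=1 → 1; observed 1. Eliminates M1 inverted output, M2 inverted output.
Only M0 inverted output is consistent with every test.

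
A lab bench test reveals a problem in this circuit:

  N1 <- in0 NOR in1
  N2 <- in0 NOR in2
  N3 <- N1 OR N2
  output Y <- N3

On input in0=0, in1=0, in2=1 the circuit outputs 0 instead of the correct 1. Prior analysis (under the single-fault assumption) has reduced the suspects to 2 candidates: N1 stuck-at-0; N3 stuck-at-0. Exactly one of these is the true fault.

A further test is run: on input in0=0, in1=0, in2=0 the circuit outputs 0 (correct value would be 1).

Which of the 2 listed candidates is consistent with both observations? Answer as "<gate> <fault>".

Evaluate each candidate on input in0=0, in1=0, in2=0:
  N1 stuck-at-0: N1=0 [stuck-at-0], N2=1, N3=1 → 1 — eliminated
  N3 stuck-at-0: N1=1, N2=1, N3=0 [stuck-at-0] → 0 — matches
Only N3 stuck-at-0 reproduces the observed 0.

N3 stuck-at-0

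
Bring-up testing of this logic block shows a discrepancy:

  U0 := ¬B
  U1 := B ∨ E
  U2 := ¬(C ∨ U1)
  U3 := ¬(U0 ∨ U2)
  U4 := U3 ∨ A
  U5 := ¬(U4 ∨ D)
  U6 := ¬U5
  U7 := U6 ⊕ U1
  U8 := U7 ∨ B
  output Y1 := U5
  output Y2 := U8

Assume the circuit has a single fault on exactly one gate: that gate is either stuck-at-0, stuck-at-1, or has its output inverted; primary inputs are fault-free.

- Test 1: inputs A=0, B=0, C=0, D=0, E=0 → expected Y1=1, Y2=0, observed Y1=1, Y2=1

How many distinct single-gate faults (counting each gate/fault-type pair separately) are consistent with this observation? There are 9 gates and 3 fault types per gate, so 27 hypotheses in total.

8

Fault-free: U0=1, U1=0, U2=1, U3=0, U4=0, U5=1, U6=0, U7=0, U8=0 → Y1=1, Y2=0. Observed Y1=1, Y2=1.
  U0: none of the 3 fault types match ✗
  U1: stuck-at-1, inverted output ✓; others ✗
  U2: none of the 3 fault types match ✗
  U3: none of the 3 fault types match ✗
  U4: none of the 3 fault types match ✗
  U5: none of the 3 fault types match ✗
  U6: stuck-at-1, inverted output ✓; others ✗
  U7: stuck-at-1, inverted output ✓; others ✗
  U8: stuck-at-1, inverted output ✓; others ✗
Consistent faults: {U1 stuck-at-1, U1 inverted output, U6 stuck-at-1, U6 inverted output, U7 stuck-at-1, U7 inverted output, U8 stuck-at-1, U8 inverted output} — 8 in all.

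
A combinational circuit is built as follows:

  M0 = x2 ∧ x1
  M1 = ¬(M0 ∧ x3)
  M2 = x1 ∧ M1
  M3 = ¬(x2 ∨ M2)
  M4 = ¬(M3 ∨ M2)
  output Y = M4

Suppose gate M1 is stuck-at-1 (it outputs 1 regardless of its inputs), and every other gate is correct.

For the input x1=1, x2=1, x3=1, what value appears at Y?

0

Propagate with M1 forced: M0=1, M1=1 [stuck-at-1], M2=1, M3=0, M4=0.
So Y = 0. (Without the fault it would be 1.)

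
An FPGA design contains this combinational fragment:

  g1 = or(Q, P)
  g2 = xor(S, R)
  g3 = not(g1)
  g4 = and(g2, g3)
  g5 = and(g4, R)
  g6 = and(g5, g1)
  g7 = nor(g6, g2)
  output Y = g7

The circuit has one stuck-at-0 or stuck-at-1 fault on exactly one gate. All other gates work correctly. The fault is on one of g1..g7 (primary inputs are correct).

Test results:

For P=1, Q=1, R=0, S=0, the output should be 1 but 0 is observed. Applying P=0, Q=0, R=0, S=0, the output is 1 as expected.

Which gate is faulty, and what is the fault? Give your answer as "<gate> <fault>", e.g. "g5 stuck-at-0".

g5 stuck-at-1

Fault-free values for test 1 (P=1, Q=1, R=0, S=0): g1=1, g2=0, g3=0, g4=0, g5=0, g6=0, g7=1, giving Y=1. Observed 0.
Test 1: faults giving observed 0 are {g2 stuck-at-1, g5 stuck-at-1, g6 stuck-at-1, g7 stuck-at-0}.
Test 2 (P=0, Q=0, R=0, S=0): fault-free g1=0, g2=0, g3=1, g4=0, g5=0, g6=0, g7=1 → 1; observed 1. Eliminates g2 stuck-at-1, g6 stuck-at-1, g7 stuck-at-0.
Only g5 stuck-at-1 is consistent with every test.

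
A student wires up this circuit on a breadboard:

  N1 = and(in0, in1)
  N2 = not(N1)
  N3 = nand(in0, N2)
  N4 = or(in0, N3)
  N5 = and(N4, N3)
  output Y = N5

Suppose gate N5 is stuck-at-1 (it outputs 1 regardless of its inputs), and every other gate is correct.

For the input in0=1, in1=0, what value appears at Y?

Propagate with N5 forced: N1=0, N2=1, N3=0, N4=1, N5=1 [stuck-at-1].
So Y = 1. (Without the fault it would be 0.)

1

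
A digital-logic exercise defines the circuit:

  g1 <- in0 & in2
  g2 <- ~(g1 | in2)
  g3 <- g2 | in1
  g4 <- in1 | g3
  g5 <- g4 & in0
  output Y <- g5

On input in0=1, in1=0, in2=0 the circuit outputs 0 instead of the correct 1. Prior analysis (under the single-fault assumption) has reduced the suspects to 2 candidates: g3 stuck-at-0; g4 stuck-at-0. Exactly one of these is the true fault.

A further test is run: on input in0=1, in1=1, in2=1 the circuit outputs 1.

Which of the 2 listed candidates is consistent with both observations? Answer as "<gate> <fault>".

g3 stuck-at-0

Evaluate each candidate on input in0=1, in1=1, in2=1:
  g3 stuck-at-0: g1=1, g2=0, g3=0 [stuck-at-0], g4=1, g5=1 → 1 — matches
  g4 stuck-at-0: g1=1, g2=0, g3=1, g4=0 [stuck-at-0], g5=0 → 0 — eliminated
Only g3 stuck-at-0 reproduces the observed 1.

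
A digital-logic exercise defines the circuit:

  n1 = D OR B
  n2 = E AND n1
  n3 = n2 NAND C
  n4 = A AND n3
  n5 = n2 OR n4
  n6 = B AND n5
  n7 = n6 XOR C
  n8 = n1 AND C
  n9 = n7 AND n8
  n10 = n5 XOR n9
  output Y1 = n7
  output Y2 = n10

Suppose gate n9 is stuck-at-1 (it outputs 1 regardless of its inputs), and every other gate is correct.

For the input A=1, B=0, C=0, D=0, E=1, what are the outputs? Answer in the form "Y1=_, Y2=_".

Propagate with n9 forced: n1=0, n2=0, n3=1, n4=1, n5=1, n6=0, n7=0, n8=0, n9=1 [stuck-at-1], n10=0.
So the outputs are Y1=0, Y2=0. (Without the fault they would be Y1=0, Y2=1.)

Y1=0, Y2=0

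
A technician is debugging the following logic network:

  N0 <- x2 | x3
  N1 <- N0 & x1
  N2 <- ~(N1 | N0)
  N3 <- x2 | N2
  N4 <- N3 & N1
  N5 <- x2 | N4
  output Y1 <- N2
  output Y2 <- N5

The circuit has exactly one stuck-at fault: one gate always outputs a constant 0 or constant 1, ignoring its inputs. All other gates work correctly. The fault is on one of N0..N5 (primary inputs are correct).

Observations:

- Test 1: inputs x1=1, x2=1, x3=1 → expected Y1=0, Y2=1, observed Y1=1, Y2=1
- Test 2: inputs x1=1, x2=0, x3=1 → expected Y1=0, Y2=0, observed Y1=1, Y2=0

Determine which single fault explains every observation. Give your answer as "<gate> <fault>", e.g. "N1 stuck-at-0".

Fault-free values for test 1 (x1=1, x2=1, x3=1): N0=1, N1=1, N2=0, N3=1, N4=1, N5=1, giving Y1=0, Y2=1. Observed Y1=1, Y2=1.
Test 1: faults giving observed Y1=1, Y2=1 are {N0 stuck-at-0, N2 stuck-at-1}.
Test 2 (x1=1, x2=0, x3=1): fault-free N0=1, N1=1, N2=0, N3=0, N4=0, N5=0 → Y1=0, Y2=0; observed Y1=1, Y2=0. Eliminates N2 stuck-at-1.
Only N0 stuck-at-0 is consistent with every test.

N0 stuck-at-0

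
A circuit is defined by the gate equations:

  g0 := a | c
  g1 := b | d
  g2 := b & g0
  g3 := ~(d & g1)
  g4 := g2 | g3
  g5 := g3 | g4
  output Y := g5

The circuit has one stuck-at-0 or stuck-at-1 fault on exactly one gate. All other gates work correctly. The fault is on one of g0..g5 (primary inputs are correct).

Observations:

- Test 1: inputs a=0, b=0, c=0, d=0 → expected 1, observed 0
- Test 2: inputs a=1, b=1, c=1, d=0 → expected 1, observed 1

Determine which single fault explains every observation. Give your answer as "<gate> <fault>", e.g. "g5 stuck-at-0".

Fault-free values for test 1 (a=0, b=0, c=0, d=0): g0=0, g1=0, g2=0, g3=1, g4=1, g5=1, giving Y=1. Observed 0.
Test 1: faults giving observed 0 are {g3 stuck-at-0, g5 stuck-at-0}.
Test 2 (a=1, b=1, c=1, d=0): fault-free g0=1, g1=1, g2=1, g3=1, g4=1, g5=1 → 1; observed 1. Eliminates g5 stuck-at-0.
Only g3 stuck-at-0 is consistent with every test.

g3 stuck-at-0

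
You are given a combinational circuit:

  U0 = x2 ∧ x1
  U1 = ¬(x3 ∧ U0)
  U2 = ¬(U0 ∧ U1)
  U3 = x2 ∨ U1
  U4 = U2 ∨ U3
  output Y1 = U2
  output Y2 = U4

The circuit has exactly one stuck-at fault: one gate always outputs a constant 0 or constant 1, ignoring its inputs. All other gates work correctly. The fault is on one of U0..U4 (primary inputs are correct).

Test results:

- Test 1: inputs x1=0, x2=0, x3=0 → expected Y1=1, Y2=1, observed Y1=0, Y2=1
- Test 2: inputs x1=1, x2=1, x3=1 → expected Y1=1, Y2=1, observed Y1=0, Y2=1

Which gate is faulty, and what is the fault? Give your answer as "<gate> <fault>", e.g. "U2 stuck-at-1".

U2 stuck-at-0

Fault-free values for test 1 (x1=0, x2=0, x3=0): U0=0, U1=1, U2=1, U3=1, U4=1, giving Y1=1, Y2=1. Observed Y1=0, Y2=1.
Test 1: faults giving observed Y1=0, Y2=1 are {U0 stuck-at-1, U2 stuck-at-0}.
Test 2 (x1=1, x2=1, x3=1): fault-free U0=1, U1=0, U2=1, U3=1, U4=1 → Y1=1, Y2=1; observed Y1=0, Y2=1. Eliminates U0 stuck-at-1.
Only U2 stuck-at-0 is consistent with every test.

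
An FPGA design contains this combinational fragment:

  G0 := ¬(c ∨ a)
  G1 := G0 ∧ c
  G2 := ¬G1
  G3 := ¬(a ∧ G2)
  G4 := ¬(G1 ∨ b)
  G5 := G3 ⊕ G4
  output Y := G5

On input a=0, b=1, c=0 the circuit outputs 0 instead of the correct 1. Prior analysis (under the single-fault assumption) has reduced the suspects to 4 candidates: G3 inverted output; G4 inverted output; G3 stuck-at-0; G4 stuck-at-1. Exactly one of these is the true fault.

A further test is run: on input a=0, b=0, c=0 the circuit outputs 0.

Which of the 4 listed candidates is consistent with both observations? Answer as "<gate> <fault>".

Evaluate each candidate on input a=0, b=0, c=0:
  G3 inverted output: G0=1, G1=0, G2=1, G3=0 [inverted output], G4=1, G5=1 → 1 — eliminated
  G4 inverted output: G0=1, G1=0, G2=1, G3=1, G4=0 [inverted output], G5=1 → 1 — eliminated
  G3 stuck-at-0: G0=1, G1=0, G2=1, G3=0 [stuck-at-0], G4=1, G5=1 → 1 — eliminated
  G4 stuck-at-1: G0=1, G1=0, G2=1, G3=1, G4=1 [stuck-at-1], G5=0 → 0 — matches
Only G4 stuck-at-1 reproduces the observed 0.

G4 stuck-at-1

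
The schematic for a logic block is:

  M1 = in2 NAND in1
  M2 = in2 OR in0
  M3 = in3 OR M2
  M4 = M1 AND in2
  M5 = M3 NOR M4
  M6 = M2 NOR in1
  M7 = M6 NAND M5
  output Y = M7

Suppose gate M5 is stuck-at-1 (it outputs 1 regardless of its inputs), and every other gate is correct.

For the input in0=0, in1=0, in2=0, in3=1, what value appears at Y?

Propagate with M5 forced: M1=1, M2=0, M3=1, M4=0, M5=1 [stuck-at-1], M6=1, M7=0.
So Y = 0. (Without the fault it would be 1.)

0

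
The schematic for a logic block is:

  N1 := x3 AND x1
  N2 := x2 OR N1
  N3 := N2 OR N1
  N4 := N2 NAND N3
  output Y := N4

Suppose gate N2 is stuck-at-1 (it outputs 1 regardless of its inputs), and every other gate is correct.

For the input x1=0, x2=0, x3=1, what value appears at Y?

0

Propagate with N2 forced: N1=0, N2=1 [stuck-at-1], N3=1, N4=0.
So Y = 0. (Without the fault it would be 1.)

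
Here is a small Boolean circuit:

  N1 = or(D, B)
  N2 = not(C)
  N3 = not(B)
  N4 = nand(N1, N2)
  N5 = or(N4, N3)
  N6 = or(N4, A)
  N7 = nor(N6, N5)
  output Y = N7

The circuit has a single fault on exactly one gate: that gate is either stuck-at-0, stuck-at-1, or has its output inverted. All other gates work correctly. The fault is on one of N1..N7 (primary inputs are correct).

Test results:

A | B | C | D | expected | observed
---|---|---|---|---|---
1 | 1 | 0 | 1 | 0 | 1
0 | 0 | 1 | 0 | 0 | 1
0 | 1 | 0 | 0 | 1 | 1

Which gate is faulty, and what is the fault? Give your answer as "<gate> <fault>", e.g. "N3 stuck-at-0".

N7 stuck-at-1

Fault-free values for test 1 (A=1, B=1, C=0, D=1): N1=1, N2=1, N3=0, N4=0, N5=0, N6=1, N7=0, giving Y=0. Observed 1.
Test 1: faults giving observed 1 are {N6 stuck-at-0, N6 inverted output, N7 stuck-at-1, N7 inverted output}.
Test 2 (A=0, B=0, C=1, D=0): fault-free N1=0, N2=0, N3=1, N4=1, N5=1, N6=1, N7=0 → 0; observed 1. Eliminates N6 stuck-at-0, N6 inverted output.
Test 3 (A=0, B=1, C=0, D=0): fault-free N1=1, N2=1, N3=0, N4=0, N5=0, N6=0, N7=1 → 1; observed 1. Eliminates N7 inverted output.
Only N7 stuck-at-1 is consistent with every test.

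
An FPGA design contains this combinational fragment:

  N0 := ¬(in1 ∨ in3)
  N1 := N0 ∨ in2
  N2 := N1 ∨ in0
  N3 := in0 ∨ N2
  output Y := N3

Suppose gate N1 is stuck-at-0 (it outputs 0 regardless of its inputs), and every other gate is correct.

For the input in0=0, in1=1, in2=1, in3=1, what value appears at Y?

Propagate with N1 forced: N0=0, N1=0 [stuck-at-0], N2=0, N3=0.
So Y = 0. (Without the fault it would be 1.)

0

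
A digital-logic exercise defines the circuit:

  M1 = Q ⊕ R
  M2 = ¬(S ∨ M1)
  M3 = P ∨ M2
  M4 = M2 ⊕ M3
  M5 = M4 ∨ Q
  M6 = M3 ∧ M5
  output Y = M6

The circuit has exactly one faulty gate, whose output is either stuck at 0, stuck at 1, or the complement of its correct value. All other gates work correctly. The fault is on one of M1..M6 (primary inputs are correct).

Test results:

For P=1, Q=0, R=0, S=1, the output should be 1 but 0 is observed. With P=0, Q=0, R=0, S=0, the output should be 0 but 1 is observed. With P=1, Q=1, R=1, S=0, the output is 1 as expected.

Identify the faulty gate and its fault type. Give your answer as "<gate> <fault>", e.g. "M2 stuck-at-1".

M4 inverted output

Fault-free values for test 1 (P=1, Q=0, R=0, S=1): M1=0, M2=0, M3=1, M4=1, M5=1, M6=1, giving Y=1. Observed 0.
Test 1: faults giving observed 0 are {M2 stuck-at-1, M2 inverted output, M3 stuck-at-0, M3 inverted output, M4 stuck-at-0, M4 inverted output, M5 stuck-at-0, M5 inverted output, M6 stuck-at-0, M6 inverted output}.
Test 2 (P=0, Q=0, R=0, S=0): fault-free M1=0, M2=1, M3=1, M4=0, M5=0, M6=0 → 0; observed 1. Eliminates M2 stuck-at-1, M2 inverted output, M3 stuck-at-0, M3 inverted output, M4 stuck-at-0, M5 stuck-at-0, M6 stuck-at-0.
Test 3 (P=1, Q=1, R=1, S=0): fault-free M1=0, M2=1, M3=1, M4=0, M5=1, M6=1 → 1; observed 1. Eliminates M5 inverted output, M6 inverted output.
Only M4 inverted output is consistent with every test.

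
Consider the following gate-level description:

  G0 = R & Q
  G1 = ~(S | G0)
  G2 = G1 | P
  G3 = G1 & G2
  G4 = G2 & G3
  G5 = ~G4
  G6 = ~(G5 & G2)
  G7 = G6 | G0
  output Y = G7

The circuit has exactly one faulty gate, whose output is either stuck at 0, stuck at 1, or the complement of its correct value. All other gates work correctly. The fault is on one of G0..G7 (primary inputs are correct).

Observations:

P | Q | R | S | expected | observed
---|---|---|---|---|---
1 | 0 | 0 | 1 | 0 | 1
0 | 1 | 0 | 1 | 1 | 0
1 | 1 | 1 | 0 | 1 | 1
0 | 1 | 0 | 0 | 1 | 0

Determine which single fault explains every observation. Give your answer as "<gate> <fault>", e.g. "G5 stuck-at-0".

Fault-free values for test 1 (P=1, Q=0, R=0, S=1): G0=0, G1=0, G2=1, G3=0, G4=0, G5=1, G6=0, G7=0, giving Y=0. Observed 1.
Test 1: faults giving observed 1 are {G0 stuck-at-1, G0 inverted output, G1 stuck-at-1, G1 inverted output, G2 stuck-at-0, G2 inverted output, G3 stuck-at-1, G3 inverted output, G4 stuck-at-1, G4 inverted output, G5 stuck-at-0, G5 inverted output, G6 stuck-at-1, G6 inverted output, G7 stuck-at-1, G7 inverted output}.
Test 2 (P=0, Q=1, R=0, S=1): fault-free G0=0, G1=0, G2=0, G3=0, G4=0, G5=1, G6=1, G7=1 → 1; observed 0. Eliminates G0 stuck-at-1, G0 inverted output, G1 stuck-at-1, G1 inverted output, G2 stuck-at-0, G3 stuck-at-1, G3 inverted output, G4 stuck-at-1, G4 inverted output, G5 stuck-at-0, G5 inverted output, G6 stuck-at-1, G7 stuck-at-1.
Test 3 (P=1, Q=1, R=1, S=0): fault-free G0=1, G1=0, G2=1, G3=0, G4=0, G5=1, G6=0, G7=1 → 1; observed 1. Eliminates G7 inverted output.
Test 4 (P=0, Q=1, R=0, S=0): fault-free G0=0, G1=1, G2=1, G3=1, G4=1, G5=0, G6=1, G7=1 → 1; observed 0. Eliminates G2 inverted output.
Only G6 inverted output is consistent with every test.

G6 inverted output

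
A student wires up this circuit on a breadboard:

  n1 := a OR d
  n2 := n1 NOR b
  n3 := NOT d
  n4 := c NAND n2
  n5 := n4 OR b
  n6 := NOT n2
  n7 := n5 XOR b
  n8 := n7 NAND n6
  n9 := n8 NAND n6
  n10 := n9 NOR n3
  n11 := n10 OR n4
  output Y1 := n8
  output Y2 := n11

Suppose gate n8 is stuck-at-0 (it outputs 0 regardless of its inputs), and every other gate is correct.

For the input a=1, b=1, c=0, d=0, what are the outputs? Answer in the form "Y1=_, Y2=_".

Y1=0, Y2=1

Propagate with n8 forced: n1=1, n2=0, n3=1, n4=1, n5=1, n6=1, n7=0, n8=0 [stuck-at-0], n9=1, n10=0, n11=1.
So the outputs are Y1=0, Y2=1. (Without the fault they would be Y1=1, Y2=1.)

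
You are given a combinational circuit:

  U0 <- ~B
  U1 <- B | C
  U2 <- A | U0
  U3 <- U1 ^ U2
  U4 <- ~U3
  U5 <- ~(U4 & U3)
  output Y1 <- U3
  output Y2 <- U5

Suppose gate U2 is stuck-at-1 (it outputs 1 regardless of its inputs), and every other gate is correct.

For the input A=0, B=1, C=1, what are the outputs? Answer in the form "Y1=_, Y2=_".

Propagate with U2 forced: U0=0, U1=1, U2=1 [stuck-at-1], U3=0, U4=1, U5=1.
So the outputs are Y1=0, Y2=1. (Without the fault they would be Y1=1, Y2=1.)

Y1=0, Y2=1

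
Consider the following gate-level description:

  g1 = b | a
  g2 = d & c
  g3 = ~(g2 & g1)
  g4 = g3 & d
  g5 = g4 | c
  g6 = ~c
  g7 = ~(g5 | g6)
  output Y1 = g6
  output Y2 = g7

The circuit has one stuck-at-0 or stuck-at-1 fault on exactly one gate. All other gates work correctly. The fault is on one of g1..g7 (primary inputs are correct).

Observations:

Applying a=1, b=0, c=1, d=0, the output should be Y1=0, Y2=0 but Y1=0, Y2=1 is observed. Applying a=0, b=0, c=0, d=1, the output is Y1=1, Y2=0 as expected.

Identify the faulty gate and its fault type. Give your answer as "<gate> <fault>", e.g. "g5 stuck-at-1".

Fault-free values for test 1 (a=1, b=0, c=1, d=0): g1=1, g2=0, g3=1, g4=0, g5=1, g6=0, g7=0, giving Y1=0, Y2=0. Observed Y1=0, Y2=1.
Test 1: faults giving observed Y1=0, Y2=1 are {g5 stuck-at-0, g7 stuck-at-1}.
Test 2 (a=0, b=0, c=0, d=1): fault-free g1=0, g2=0, g3=1, g4=1, g5=1, g6=1, g7=0 → Y1=1, Y2=0; observed Y1=1, Y2=0. Eliminates g7 stuck-at-1.
Only g5 stuck-at-0 is consistent with every test.

g5 stuck-at-0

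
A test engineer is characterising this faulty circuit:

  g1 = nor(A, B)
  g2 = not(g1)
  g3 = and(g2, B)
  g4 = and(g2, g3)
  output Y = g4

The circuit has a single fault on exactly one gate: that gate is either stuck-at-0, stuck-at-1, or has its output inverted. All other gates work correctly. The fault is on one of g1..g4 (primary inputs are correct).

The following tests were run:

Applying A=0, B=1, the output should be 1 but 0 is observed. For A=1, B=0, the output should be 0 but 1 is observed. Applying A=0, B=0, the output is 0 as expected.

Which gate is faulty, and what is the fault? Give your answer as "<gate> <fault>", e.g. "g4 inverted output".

g3 inverted output

Fault-free values for test 1 (A=0, B=1): g1=0, g2=1, g3=1, g4=1, giving Y=1. Observed 0.
Test 1: faults giving observed 0 are {g1 stuck-at-1, g1 inverted output, g2 stuck-at-0, g2 inverted output, g3 stuck-at-0, g3 inverted output, g4 stuck-at-0, g4 inverted output}.
Test 2 (A=1, B=0): fault-free g1=0, g2=1, g3=0, g4=0 → 0; observed 1. Eliminates g1 stuck-at-1, g1 inverted output, g2 stuck-at-0, g2 inverted output, g3 stuck-at-0, g4 stuck-at-0.
Test 3 (A=0, B=0): fault-free g1=1, g2=0, g3=0, g4=0 → 0; observed 0. Eliminates g4 inverted output.
Only g3 inverted output is consistent with every test.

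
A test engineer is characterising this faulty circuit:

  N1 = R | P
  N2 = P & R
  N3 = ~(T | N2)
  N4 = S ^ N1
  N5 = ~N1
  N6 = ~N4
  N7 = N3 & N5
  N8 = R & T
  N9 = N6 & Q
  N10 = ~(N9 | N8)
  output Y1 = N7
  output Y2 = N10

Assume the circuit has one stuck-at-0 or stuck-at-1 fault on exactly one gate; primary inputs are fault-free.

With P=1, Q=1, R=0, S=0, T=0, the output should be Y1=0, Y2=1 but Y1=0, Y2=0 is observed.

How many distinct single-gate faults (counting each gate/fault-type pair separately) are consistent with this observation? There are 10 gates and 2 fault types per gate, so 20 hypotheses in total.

5

Fault-free: N1=1, N2=0, N3=1, N4=1, N5=0, N6=0, N7=0, N8=0, N9=0, N10=1 → Y1=0, Y2=1. Observed Y1=0, Y2=0.
  N1: none of the 2 fault types match ✗
  N2: none of the 2 fault types match ✗
  N3: none of the 2 fault types match ✗
  N4: stuck-at-0 ✓; others ✗
  N5: none of the 2 fault types match ✗
  N6: stuck-at-1 ✓; others ✗
  N7: none of the 2 fault types match ✗
  N8: stuck-at-1 ✓; others ✗
  N9: stuck-at-1 ✓; others ✗
  N10: stuck-at-0 ✓; others ✗
Consistent faults: {N4 stuck-at-0, N6 stuck-at-1, N8 stuck-at-1, N9 stuck-at-1, N10 stuck-at-0} — 5 in all.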